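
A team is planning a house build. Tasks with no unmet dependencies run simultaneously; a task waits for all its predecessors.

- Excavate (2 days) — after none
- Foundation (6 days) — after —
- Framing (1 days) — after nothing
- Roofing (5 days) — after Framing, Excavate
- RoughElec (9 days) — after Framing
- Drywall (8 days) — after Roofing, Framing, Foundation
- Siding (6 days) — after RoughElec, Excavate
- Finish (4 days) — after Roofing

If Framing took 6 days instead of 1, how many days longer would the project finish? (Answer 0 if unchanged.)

Baseline: Framing→RoughElec→Siding = 1+9+6 = 16 → 16 days.
Since Framing is critical, the +5 change carries straight to that chain (now 21 days).
No other chain overtakes it, so the finish is 21 days.
Change in finish: 21 − 16 = +5 days.

5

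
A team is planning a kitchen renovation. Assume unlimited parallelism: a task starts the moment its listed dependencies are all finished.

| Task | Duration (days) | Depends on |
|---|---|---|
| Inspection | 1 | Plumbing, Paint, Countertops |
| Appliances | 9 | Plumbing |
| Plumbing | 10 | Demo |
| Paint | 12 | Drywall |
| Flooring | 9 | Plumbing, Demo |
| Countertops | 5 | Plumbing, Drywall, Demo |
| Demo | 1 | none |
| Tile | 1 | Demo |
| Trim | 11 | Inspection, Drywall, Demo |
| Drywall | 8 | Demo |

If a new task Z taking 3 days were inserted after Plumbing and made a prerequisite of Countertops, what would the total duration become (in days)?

Originally the project takes 33 days.
With Z inserted, Countertops now waits for max(Plumbing, Drywall, Demo, Z).
New critical path: Demo→Drywall→Paint→Inspection→Trim = 1+8+12+1+11 = 33 ⇒ 33 days.

33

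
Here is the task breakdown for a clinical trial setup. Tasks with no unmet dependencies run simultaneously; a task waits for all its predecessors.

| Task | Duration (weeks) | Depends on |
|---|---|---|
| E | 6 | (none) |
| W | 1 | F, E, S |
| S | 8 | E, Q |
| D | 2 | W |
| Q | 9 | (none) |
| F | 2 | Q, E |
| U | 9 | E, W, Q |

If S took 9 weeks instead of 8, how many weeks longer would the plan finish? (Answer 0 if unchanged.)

1

Baseline: Q→S→W→U = 9+8+1+9 = 27 → 27 weeks.
Since S is critical, the +1 change carries straight to that chain (now 28 weeks).
No other chain overtakes it, so the finish is 28 weeks.
Change in finish: 28 − 27 = +1 weeks.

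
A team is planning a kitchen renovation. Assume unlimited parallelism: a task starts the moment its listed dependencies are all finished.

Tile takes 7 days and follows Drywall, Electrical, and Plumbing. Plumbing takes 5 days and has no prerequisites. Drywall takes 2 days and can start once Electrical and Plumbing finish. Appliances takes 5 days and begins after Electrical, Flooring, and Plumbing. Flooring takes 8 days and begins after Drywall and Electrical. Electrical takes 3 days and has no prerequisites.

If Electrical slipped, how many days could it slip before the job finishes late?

The longest chain is Plumbing→Drywall→Flooring→Appliances = 5+2+8+5 = 20; overall finish 20 days.
Longest path through Electrical: 18 days (earliest finish 3, latest finish 5).
Float = 20 − 18 = 2.

2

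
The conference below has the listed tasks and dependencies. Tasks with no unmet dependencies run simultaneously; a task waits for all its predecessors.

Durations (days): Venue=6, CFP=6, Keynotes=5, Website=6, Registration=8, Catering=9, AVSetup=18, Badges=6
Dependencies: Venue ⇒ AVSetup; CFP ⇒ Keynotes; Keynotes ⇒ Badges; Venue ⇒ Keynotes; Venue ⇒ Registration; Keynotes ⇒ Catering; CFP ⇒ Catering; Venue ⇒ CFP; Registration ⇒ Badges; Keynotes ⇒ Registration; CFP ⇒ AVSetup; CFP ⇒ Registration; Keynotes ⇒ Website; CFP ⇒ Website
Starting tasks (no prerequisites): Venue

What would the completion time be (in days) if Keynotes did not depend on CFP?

With the dependency in place, Venue→CFP→Keynotes→Registration→Badges = 6+6+5+8+6 = 31 sets the finish at 31 days.
Without CFP→Keynotes, Keynotes's earliest start moves from 12 to 6.
After: Venue→CFP→AVSetup = 6+6+18 = 30 → 30 days.

30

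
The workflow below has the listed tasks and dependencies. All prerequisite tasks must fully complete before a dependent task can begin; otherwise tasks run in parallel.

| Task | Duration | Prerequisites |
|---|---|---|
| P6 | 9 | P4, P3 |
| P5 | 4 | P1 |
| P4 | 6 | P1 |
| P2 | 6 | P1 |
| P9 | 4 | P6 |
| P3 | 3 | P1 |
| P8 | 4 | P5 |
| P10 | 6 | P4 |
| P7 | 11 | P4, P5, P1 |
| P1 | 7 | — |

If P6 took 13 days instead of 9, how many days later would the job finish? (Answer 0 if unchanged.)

The binding path is P1→P4→P6→P9 = 7+6+9+4 = 26; finish at 26 days.
P6 lies on that path, so at 13 days the path becomes 30 days.
No other chain overtakes it, so the finish is 30 days.
Change in finish: 30 − 26 = +4 days.

4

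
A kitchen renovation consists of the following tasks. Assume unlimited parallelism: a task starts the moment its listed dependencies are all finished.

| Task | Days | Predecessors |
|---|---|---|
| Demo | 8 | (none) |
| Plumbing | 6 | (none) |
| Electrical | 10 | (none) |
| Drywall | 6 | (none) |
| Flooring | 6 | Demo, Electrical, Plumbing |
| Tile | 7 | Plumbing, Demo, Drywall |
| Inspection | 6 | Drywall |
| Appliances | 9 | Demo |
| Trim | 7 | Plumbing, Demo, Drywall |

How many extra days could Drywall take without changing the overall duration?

Critical path: Demo→Appliances = 8+9 = 17, so the finish is 17 days.
The longest chain containing Drywall totals 13 days.
Slack of Drywall = 4 − 0 = 4 days.

4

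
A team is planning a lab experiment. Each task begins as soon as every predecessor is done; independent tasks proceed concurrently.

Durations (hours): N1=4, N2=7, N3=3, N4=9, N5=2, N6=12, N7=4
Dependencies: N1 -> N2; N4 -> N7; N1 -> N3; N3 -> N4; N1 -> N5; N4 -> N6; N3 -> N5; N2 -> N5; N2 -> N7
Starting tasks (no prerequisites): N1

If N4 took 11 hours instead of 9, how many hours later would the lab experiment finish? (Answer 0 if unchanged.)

2

The binding path is N1→N3→N4→N6 = 4+3+9+12 = 28; finish at 28 hours.
N4 lies on that path, so at 11 hours the path becomes 30 hours.
That remains the longest chain; total 30 hours.
Change in finish: 30 − 28 = +2 hours.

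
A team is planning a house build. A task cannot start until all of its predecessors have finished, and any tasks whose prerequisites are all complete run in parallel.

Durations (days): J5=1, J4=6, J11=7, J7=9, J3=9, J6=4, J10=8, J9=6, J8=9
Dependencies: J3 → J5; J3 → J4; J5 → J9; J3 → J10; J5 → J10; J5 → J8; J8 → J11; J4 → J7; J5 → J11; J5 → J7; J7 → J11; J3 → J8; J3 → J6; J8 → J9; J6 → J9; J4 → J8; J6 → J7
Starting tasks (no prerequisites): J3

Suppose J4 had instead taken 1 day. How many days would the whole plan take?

Critical path before the change: J3→J4→J7→J11 = 9+6+9+7 = 31 giving 31 days.
Since J4 is critical, the -5 change carries straight to that chain (now 26 days).
The binding chain switches to J3→J6→J7→J11 = 9+4+9+7 = 29; finish 29 days.

29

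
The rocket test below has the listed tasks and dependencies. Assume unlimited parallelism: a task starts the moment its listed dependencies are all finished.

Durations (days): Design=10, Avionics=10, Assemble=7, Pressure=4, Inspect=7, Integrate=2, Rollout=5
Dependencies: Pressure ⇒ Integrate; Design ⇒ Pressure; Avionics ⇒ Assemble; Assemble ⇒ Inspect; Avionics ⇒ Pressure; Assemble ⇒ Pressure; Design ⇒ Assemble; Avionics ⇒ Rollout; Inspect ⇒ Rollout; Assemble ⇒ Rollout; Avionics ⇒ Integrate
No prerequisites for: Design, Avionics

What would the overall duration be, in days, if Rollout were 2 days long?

26

The binding path is Design→Assemble→Inspect→Rollout = 10+7+7+5 = 29; finish at 29 days.
Rollout lies on that path, so at 2 days the path becomes 26 days.
No other chain overtakes it, so the finish is 26 days.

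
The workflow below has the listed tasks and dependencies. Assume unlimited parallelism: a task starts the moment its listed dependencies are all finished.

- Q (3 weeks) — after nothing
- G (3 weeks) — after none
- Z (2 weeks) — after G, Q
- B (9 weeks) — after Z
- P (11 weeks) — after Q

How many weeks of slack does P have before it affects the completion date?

0

Critical path: Q→Z→B = 3+2+9 = 14, so the finish is 14 weeks.
The longest chain containing P totals 14 weeks.
Slack of P = 3 − 3 = 0 weeks.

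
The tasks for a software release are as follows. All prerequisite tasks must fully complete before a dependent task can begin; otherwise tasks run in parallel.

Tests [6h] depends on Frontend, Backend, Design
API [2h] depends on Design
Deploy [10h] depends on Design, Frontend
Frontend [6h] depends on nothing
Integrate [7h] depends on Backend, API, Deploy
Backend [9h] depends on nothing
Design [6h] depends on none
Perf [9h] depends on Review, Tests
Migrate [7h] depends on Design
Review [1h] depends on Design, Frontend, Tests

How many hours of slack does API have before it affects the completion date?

10

Critical path: Backend→Tests→Review→Perf = 9+6+1+9 = 25, so the finish is 25 hours.
The longest chain containing API totals 15 hours.
Slack of API = 16 − 6 = 10 hours.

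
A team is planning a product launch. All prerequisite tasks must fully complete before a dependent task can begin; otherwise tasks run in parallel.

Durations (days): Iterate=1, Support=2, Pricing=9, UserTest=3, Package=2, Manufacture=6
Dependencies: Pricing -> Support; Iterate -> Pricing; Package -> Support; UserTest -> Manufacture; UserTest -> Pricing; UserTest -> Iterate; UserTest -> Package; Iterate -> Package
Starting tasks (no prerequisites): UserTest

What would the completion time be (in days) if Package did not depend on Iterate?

Original critical path: UserTest→Iterate→Pricing→Support = 3+1+9+2 = 15 ⇒ 15 days.
Without Iterate→Package, Package's earliest start moves from 4 to 3.
The longest chain is now UserTest→Iterate→Pricing→Support = 3+1+9+2 = 15, so the schedule takes 15 days.

15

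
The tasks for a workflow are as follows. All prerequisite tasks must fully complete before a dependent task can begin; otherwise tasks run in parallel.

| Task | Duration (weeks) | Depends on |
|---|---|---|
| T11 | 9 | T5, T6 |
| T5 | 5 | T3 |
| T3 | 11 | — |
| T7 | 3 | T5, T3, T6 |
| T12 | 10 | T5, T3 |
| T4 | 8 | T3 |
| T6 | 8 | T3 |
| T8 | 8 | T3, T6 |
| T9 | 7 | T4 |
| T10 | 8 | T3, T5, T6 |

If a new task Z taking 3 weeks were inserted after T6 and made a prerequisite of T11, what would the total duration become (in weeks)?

Originally the project takes 28 weeks.
With Z inserted, T11 now waits for max(T5, T6, Z).
New critical path: T3→T6→Z→T11 = 11+8+3+9 = 31 ⇒ 31 weeks.

31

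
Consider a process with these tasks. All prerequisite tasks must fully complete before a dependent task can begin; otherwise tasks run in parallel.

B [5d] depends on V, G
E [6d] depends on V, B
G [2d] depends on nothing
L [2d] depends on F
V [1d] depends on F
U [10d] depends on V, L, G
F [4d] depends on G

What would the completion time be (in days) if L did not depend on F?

Original critical path: G→F→V→B→E = 2+4+1+5+6 = 18 ⇒ 18 days.
Without F→L, L's earliest start moves from 6 to 0.
The longest chain is now G→F→V→B→E = 2+4+1+5+6 = 18, so the schedule takes 18 days.

18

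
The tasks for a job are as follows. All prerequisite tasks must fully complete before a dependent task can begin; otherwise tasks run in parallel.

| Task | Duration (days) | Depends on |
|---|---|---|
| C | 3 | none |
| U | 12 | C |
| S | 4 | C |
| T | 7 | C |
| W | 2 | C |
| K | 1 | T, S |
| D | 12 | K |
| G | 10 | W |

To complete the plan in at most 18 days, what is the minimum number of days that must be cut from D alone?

Current finish: 23 days; target: 18.
D is on every critical path, so each day cut from D cuts the finish by one (this holds down to a finish of 15).
Need 23 − 18 = 5 days off D → D becomes 7 days, finish becomes 18.

5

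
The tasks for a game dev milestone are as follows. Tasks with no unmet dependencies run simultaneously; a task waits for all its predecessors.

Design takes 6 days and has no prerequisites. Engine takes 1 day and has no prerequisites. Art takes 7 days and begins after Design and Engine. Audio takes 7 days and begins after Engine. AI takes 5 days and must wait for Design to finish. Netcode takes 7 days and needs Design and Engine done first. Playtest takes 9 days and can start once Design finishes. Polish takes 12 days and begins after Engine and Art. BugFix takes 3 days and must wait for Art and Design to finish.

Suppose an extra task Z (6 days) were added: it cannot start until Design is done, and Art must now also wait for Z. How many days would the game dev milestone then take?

31

Originally the game dev milestone takes 25 days.
With Z inserted, Art now waits for max(Design, Engine, Z).
New critical path: Design→Z→Art→Polish = 6+6+7+12 = 31 ⇒ 31 days.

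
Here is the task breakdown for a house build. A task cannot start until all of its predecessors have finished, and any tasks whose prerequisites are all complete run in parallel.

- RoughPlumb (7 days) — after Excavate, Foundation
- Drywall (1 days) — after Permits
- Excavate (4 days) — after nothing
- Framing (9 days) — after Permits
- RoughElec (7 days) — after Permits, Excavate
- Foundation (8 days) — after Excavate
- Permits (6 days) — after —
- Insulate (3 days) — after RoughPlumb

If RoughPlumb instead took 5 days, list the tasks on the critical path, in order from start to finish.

Critical path before the change: Excavate→Foundation→RoughPlumb→Insulate = 4+8+7+3 = 22 giving 22 days.
RoughPlumb lies on that path, so at 5 days the path becomes 20 days.
That remains the longest chain; total 20 days.

Excavate, Foundation, RoughPlumb, Insulate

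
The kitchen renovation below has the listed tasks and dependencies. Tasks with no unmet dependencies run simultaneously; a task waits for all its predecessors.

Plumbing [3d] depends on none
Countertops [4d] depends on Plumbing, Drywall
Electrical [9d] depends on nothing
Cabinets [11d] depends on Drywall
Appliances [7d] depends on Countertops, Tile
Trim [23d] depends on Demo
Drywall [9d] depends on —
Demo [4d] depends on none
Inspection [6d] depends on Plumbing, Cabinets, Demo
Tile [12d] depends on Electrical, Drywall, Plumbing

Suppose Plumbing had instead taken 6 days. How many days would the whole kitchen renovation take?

As given, the longest chain is Electrical→Tile→Appliances = 9+12+7 = 28, so the finish is 28 days.
The longest path through Plumbing is only 22 days, so Plumbing has float 6.
The critical path is still Electrical→Tile→Appliances; finish is now 28 days.

28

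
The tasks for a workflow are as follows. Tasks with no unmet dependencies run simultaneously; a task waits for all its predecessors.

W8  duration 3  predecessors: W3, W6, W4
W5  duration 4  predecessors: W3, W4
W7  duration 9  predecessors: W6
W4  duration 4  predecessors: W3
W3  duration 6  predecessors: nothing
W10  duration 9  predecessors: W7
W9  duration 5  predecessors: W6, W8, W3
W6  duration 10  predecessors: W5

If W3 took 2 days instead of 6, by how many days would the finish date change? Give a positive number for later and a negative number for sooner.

Actual critical path: W3→W4→W5→W6→W7→W10 = 6+4+4+10+9+9 = 42 ⇒ 42 days.
W3 is on the critical path; changing it to 2 makes that path 38 days.
That remains the longest chain; total 38 days.
Change in finish: 38 − 42 = -4 days.

-4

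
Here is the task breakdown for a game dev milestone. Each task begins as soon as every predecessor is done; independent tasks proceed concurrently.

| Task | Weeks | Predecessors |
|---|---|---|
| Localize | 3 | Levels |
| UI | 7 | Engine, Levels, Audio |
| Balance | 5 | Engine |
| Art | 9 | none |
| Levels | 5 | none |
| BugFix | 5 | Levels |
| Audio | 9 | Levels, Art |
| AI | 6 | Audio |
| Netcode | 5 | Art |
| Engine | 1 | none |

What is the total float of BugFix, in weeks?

15

The longest chain is Art→Audio→UI = 9+9+7 = 25; overall finish 25 weeks.
The longest chain containing BugFix totals 10 weeks.
Float = 25 − 10 = 15.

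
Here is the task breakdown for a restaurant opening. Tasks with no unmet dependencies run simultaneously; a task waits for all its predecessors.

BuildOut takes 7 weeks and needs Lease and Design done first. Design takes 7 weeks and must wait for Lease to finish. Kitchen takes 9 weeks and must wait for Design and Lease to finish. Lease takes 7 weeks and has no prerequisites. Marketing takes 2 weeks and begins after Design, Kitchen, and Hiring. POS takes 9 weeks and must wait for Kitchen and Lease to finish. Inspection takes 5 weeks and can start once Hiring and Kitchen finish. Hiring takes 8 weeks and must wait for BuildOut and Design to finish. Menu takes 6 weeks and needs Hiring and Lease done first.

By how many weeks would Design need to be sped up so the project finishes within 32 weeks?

3

Current finish: 35 weeks; target: 32.
Design is on every critical path, so each week cut from Design cuts the finish by one (this holds down to a finish of 29).
Need 35 − 32 = 3 weeks off Design → Design becomes 4 weeks, finish becomes 32.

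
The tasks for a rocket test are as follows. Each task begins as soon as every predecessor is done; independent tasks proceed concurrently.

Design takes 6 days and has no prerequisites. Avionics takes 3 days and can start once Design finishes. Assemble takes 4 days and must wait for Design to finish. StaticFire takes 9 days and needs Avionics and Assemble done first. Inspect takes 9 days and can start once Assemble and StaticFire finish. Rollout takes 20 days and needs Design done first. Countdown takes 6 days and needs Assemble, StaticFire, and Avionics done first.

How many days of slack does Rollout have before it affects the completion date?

Design→Assemble→StaticFire→Inspect = 6+4+9+9 = 28 sets the makespan at 28 days.
Rollout finishes as early as 26 and must finish by 28.
Slack of Rollout = 8 − 6 = 2 days.

2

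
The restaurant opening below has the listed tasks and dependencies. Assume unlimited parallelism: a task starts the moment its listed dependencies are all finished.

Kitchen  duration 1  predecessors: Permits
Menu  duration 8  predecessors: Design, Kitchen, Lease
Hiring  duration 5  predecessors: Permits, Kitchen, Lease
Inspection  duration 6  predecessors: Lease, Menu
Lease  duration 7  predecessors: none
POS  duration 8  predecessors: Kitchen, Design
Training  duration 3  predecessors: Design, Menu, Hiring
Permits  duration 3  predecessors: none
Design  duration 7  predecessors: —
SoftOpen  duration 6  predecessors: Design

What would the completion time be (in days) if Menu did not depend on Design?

With the dependency in place, Lease→Menu→Inspection = 7+8+6 = 21 sets the finish at 21 days.
Dropping Design→Menu doesn't change Menu's earliest start (7); another predecessor still binds.
New critical path: Lease→Menu→Inspection = 7+8+6 = 21 ⇒ 21 days.

21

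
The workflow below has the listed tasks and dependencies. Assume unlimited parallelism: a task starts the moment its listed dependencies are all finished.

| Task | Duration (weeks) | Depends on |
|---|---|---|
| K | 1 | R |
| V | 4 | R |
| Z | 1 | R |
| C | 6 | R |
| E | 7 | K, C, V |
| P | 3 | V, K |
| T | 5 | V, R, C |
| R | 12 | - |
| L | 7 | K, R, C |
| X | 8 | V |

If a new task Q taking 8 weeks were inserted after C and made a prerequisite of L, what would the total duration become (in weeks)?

Originally the schedule takes 25 weeks.
With Q inserted, L now waits for max(K, R, C, Q).
New critical path: R→C→Q→L = 12+6+8+7 = 33 ⇒ 33 weeks.

33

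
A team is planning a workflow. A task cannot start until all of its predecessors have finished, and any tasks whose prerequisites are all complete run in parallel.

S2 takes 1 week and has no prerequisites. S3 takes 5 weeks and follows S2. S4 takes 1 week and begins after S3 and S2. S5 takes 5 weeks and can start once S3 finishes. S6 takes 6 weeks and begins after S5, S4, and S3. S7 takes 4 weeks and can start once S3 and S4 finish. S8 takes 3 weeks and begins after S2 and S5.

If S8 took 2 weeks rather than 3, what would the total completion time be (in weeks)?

The binding path is S2→S3→S5→S6 = 1+5+5+6 = 17; finish at 17 weeks.
The longest path through S8 is only 14 weeks, so S8 has float 3.
No other chain overtakes it, so the finish is 17 weeks.

17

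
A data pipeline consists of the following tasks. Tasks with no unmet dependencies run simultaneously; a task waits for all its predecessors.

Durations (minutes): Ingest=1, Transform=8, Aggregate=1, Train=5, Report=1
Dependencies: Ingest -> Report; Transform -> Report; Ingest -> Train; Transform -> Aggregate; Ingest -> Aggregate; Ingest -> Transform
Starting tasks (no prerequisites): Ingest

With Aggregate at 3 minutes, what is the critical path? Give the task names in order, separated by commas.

Actual critical path: Ingest→Transform→Aggregate = 1+8+1 = 10 ⇒ 10 minutes.
Aggregate is on the critical path; changing it to 3 makes that path 12 minutes.
The critical path is still Ingest→Transform→Aggregate; finish is now 12 minutes.

Ingest, Transform, Aggregate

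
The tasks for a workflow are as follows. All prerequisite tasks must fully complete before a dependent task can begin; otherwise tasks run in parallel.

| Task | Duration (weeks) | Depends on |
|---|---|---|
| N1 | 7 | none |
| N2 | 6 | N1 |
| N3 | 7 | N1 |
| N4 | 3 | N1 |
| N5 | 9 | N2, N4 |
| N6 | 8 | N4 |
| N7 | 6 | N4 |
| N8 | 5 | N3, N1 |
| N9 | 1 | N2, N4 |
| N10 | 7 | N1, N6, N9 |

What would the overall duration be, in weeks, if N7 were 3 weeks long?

25

The binding path is N1→N4→N6→N10 = 7+3+8+7 = 25; finish at 25 weeks.
N7 is off the critical path — its longest chain is 16 weeks, giving 9 of slack.
That remains the longest chain; total 25 weeks.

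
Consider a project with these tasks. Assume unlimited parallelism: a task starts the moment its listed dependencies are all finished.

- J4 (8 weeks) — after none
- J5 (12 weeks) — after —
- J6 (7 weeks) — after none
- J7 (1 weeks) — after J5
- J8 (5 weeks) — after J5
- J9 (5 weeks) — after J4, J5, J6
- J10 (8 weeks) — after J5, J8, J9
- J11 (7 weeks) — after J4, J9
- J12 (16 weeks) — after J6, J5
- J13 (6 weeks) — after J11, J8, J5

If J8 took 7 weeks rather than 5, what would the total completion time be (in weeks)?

30

Critical path before the change: J5→J9→J11→J13 = 12+5+7+6 = 30 giving 30 weeks.
J8 is off the critical path — its longest chain is 25 weeks, giving 5 of slack.
That remains the longest chain; total 30 weeks.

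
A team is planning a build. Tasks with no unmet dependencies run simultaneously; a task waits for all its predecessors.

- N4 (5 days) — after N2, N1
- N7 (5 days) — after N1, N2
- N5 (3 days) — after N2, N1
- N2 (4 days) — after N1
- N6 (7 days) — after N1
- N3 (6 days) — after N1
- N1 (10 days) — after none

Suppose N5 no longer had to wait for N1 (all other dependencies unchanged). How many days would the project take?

With the dependency in place, N1→N2→N4 = 10+4+5 = 19 sets the finish at 19 days.
Dropping N1→N5 doesn't change N5's earliest start (14); another predecessor still binds.
New critical path: N1→N2→N4 = 10+4+5 = 19 ⇒ 19 days.

19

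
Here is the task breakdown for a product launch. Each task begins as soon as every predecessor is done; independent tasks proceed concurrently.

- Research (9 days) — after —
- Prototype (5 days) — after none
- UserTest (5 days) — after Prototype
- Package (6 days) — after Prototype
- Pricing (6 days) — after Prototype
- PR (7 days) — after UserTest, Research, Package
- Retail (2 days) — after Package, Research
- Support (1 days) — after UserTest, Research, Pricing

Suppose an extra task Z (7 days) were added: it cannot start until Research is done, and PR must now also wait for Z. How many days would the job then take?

Originally the job takes 18 days.
With Z inserted, PR now waits for max(UserTest, Research, Package, Z).
New critical path: Research→Z→PR = 9+7+7 = 23 ⇒ 23 days.

23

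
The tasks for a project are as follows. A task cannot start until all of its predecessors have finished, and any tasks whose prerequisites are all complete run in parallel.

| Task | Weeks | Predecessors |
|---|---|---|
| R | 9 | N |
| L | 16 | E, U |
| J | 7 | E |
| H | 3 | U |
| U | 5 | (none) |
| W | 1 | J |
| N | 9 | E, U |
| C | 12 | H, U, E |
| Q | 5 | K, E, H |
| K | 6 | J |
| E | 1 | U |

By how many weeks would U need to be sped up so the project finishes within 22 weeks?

Current finish: 24 weeks; target: 22.
U is on every critical path, so each week cut from U cuts the finish by one (this holds down to a finish of 20).
Need 24 − 22 = 2 weeks off U → U becomes 3 weeks, finish becomes 22.

2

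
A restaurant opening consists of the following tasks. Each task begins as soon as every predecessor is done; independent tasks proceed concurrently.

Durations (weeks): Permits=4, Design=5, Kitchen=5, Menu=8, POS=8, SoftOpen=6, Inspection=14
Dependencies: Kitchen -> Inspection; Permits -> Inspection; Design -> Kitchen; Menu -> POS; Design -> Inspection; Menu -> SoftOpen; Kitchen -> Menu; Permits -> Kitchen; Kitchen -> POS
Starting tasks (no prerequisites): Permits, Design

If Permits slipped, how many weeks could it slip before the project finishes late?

The longest chain is Design→Kitchen→Menu→POS = 5+5+8+8 = 26; overall finish 26 weeks.
Permits finishes as early as 4 and must finish by 5.
Float = 26 − 25 = 1.

1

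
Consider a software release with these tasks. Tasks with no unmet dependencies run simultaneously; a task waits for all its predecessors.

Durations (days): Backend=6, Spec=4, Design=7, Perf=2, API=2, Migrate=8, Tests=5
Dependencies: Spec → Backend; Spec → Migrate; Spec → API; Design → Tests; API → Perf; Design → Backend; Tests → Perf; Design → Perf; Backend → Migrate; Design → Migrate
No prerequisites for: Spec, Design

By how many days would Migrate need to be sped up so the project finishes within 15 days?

Current finish: 21 days; target: 15.
Migrate is on every critical path, so each day cut from Migrate cuts the finish by one (this holds down to a finish of 14).
Need 21 − 15 = 6 days off Migrate → Migrate becomes 2 days, finish becomes 15.

6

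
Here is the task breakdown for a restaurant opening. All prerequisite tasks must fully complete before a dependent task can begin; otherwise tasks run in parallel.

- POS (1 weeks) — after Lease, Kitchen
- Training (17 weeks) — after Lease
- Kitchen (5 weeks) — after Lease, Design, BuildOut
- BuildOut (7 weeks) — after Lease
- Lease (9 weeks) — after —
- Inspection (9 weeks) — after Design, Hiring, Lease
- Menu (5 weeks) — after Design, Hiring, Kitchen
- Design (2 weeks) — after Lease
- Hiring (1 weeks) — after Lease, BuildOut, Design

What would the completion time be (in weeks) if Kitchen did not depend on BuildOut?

Original critical path: Lease→BuildOut→Kitchen→Menu = 9+7+5+5 = 26 ⇒ 26 weeks.
Without BuildOut→Kitchen, Kitchen's earliest start moves from 16 to 11.
After: Lease→BuildOut→Hiring→Inspection = 9+7+1+9 = 26 → 26 weeks.

26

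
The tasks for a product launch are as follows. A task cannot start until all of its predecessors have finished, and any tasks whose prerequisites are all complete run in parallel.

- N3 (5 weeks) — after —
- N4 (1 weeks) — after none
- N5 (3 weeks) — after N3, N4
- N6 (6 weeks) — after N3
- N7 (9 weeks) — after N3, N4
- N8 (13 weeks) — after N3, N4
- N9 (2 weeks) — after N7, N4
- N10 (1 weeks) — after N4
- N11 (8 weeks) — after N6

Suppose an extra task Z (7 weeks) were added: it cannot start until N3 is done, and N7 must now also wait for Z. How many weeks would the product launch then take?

23

Originally the product launch takes 19 weeks.
With Z inserted, N7 now waits for max(N3, N4, Z).
New critical path: N3→Z→N7→N9 = 5+7+9+2 = 23 ⇒ 23 weeks.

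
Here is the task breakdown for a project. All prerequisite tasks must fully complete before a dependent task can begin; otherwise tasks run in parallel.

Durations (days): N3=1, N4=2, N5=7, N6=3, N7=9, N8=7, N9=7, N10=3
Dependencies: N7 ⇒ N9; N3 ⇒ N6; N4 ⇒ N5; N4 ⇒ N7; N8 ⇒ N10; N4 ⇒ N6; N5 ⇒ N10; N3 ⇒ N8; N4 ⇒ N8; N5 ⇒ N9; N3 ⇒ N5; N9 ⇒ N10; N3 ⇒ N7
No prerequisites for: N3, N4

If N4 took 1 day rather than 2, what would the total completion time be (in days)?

Baseline: N4→N7→N9→N10 = 2+9+7+3 = 21 → 21 days.
N4 is on the critical path; changing it to 1 makes that path 20 days.
The binding chain switches to N3→N7→N9→N10 = 1+9+7+3 = 20; finish 20 days.

20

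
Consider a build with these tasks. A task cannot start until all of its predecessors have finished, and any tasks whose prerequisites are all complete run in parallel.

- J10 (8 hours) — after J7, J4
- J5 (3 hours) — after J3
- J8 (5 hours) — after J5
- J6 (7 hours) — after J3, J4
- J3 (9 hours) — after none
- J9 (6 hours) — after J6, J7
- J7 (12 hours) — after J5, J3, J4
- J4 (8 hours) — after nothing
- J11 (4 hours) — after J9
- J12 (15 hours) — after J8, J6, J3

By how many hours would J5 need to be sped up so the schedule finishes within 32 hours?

2

Current finish: 34 hours; target: 32.
J5 is on every critical path, so each hour cut from J5 cuts the finish by one (this holds down to a finish of 32).
Need 34 − 32 = 2 hours off J5 → J5 becomes 1 hour, finish becomes 32.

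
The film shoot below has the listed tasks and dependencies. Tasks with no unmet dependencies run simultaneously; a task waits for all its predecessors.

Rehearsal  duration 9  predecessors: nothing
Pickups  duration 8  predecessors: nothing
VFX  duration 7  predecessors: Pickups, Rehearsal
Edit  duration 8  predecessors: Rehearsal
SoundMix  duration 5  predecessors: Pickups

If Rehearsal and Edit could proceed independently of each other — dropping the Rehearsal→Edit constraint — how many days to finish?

16

Before: longest chain Rehearsal→Edit = 9+8 = 17, finish 17.
Without Rehearsal→Edit, Edit's earliest start moves from 9 to 0.
New critical path: Rehearsal→VFX = 9+7 = 16 ⇒ 16 days.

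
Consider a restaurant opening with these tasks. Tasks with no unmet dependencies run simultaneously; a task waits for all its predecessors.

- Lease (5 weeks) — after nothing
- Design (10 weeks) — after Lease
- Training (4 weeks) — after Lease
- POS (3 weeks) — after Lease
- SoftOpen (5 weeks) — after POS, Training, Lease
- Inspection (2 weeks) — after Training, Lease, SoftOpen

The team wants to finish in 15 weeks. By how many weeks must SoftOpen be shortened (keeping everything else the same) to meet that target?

1

Current finish: 16 weeks; target: 15.
SoftOpen is on every critical path, so each week cut from SoftOpen cuts the finish by one (this holds down to a finish of 15).
Need 16 − 15 = 1 week off SoftOpen → SoftOpen becomes 4 weeks, finish becomes 15.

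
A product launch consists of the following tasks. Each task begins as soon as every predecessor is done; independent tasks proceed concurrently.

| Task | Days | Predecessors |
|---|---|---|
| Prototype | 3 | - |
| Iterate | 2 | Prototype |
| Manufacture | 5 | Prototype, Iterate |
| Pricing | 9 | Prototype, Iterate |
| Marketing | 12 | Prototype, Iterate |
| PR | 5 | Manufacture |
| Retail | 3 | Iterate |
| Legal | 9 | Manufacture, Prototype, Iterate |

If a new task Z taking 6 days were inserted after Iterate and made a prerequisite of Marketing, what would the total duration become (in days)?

Originally the project takes 19 days.
With Z inserted, Marketing now waits for max(Prototype, Iterate, Z).
New critical path: Prototype→Iterate→Z→Marketing = 3+2+6+12 = 23 ⇒ 23 days.

23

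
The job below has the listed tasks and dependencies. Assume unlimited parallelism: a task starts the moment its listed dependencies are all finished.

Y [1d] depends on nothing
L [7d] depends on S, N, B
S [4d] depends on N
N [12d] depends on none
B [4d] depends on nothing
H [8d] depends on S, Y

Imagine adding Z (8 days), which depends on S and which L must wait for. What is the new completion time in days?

Originally the schedule takes 24 days.
With Z inserted, L now waits for max(S, N, B, Z).
New critical path: N→S→Z→L = 12+4+8+7 = 31 ⇒ 31 days.

31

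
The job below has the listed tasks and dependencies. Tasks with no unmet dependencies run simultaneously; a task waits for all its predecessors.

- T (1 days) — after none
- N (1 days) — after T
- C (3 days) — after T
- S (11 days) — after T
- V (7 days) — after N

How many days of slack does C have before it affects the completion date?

8

The longest chain is T→S = 1+11 = 12; overall finish 12 days.
C finishes as early as 4 and must finish by 12.
Float = 12 − 4 = 8.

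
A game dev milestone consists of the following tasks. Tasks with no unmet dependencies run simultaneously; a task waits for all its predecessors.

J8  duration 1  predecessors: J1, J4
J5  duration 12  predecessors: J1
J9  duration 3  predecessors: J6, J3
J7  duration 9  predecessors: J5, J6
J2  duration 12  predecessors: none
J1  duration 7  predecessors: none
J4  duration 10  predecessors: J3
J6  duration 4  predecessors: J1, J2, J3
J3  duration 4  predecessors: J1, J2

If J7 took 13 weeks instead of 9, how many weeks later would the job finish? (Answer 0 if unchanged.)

4

The binding path is J2→J3→J6→J7 = 12+4+4+9 = 29; finish at 29 weeks.
Since J7 is critical, the +4 change carries straight to that chain (now 33 weeks).
The critical path is still J2→J3→J6→J7; finish is now 33 weeks.
Change in finish: 33 − 29 = +4 weeks.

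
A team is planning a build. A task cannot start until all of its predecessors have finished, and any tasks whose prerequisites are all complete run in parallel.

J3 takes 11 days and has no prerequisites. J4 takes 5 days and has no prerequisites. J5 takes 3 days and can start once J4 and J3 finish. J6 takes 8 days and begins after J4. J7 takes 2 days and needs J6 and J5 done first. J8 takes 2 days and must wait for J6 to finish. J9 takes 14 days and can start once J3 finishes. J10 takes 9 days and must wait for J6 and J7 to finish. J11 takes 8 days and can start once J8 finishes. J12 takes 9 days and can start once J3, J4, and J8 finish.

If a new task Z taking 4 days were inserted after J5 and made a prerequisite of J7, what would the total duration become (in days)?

29

Originally the build takes 25 days.
With Z inserted, J7 now waits for max(J6, J5, Z).
New critical path: J3→J5→Z→J7→J10 = 11+3+4+2+9 = 29 ⇒ 29 days.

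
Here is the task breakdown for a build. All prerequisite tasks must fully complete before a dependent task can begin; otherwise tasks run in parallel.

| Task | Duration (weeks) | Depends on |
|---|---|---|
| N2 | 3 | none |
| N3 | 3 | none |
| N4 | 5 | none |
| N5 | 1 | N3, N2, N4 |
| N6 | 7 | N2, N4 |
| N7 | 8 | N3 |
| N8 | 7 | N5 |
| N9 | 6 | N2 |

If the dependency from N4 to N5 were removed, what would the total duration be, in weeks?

12

With the dependency in place, N4→N5→N8 = 5+1+7 = 13 sets the finish at 13 weeks.
Without N4→N5, N5's earliest start moves from 5 to 3.
The longest chain is now N4→N6 = 5+7 = 12, so the build takes 12 weeks.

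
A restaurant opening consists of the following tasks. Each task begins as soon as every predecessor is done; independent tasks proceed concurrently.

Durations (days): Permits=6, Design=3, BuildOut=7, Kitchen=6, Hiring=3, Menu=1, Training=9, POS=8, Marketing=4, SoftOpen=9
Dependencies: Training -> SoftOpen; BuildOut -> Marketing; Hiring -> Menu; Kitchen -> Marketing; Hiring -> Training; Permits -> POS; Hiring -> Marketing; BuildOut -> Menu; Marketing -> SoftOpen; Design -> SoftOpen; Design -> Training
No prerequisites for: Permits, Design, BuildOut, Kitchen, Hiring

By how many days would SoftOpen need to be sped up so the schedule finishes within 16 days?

Current finish: 21 days; target: 16.
SoftOpen is on every critical path, so each day cut from SoftOpen cuts the finish by one (this holds down to a finish of 14).
Need 21 − 16 = 5 days off SoftOpen → SoftOpen becomes 4 days, finish becomes 16.

5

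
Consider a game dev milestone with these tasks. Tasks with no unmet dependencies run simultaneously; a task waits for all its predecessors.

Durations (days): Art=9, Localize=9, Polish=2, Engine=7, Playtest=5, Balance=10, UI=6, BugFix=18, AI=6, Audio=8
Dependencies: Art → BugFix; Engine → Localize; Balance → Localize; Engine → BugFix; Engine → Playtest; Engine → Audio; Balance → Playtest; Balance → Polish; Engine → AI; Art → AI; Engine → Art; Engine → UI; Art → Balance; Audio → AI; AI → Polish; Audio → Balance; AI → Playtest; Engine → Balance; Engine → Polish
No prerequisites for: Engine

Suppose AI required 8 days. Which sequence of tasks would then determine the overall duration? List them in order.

Engine, Art, Balance, Localize

Baseline: Engine→Art→Balance→Localize = 7+9+10+9 = 35 → 35 days.
The longest path through AI is only 27 days, so AI has float 8.
That remains the longest chain; total 35 days.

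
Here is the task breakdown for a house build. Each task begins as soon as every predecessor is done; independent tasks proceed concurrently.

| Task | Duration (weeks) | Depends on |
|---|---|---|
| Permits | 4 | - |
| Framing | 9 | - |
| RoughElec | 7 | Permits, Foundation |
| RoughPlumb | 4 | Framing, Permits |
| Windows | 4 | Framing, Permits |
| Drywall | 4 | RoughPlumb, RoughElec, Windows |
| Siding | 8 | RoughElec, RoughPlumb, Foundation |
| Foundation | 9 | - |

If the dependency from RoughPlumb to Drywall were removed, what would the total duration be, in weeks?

24

With the dependency in place, Foundation→RoughElec→Siding = 9+7+8 = 24 sets the finish at 24 weeks.
Dropping RoughPlumb→Drywall doesn't change Drywall's earliest start (16); another predecessor still binds.
The longest chain is now Foundation→RoughElec→Siding = 9+7+8 = 24, so the schedule takes 24 weeks.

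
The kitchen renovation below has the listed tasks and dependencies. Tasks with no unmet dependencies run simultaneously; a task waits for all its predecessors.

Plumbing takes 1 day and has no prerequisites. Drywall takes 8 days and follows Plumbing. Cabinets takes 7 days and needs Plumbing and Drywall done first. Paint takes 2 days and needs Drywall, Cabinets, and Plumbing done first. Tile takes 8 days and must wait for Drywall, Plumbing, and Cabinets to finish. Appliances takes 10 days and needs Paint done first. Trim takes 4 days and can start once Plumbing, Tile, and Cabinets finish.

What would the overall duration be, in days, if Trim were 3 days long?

Baseline: Plumbing→Drywall→Cabinets→Tile→Trim = 1+8+7+8+4 = 28 → 28 days.
Trim is on the critical path; changing it to 3 makes that path 27 days.
Now Plumbing→Drywall→Cabinets→Paint→Appliances = 1+8+7+2+10 = 28 is longest, so the finish becomes 28 days.

28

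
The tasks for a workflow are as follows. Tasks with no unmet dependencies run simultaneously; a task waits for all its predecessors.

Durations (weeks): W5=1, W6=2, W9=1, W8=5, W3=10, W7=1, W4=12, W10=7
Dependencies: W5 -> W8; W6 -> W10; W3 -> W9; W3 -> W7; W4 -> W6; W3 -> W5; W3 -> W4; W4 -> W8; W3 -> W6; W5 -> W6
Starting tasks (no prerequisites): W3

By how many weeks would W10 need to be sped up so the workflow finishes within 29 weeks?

2

Current finish: 31 weeks; target: 29.
W10 is on every critical path, so each week cut from W10 cuts the finish by one (this holds down to a finish of 27).
Need 31 − 29 = 2 weeks off W10 → W10 becomes 5 weeks, finish becomes 29.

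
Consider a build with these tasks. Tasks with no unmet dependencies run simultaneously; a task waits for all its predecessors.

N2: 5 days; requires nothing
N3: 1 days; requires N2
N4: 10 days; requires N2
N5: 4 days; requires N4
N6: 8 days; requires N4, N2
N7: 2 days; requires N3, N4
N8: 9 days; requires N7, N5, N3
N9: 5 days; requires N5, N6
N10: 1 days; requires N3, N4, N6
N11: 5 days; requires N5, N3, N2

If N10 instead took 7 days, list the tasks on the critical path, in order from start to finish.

N2, N4, N6, N10

Baseline: N2→N4→N5→N8 = 5+10+4+9 = 28 → 28 days.
N10 has 4 days of float (longest path through it is 24).
Now N2→N4→N6→N10 = 5+10+8+7 = 30 is longest, so the finish becomes 30 days.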